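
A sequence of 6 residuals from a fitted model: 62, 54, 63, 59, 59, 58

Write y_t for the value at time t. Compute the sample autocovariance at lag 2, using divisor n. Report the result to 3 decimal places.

Mean ȳ = (62 + 54 + 63 + 59 + 59 + 58)/6 = 59.1667
Deviations: 2.8333, -5.1667, 3.8333, -0.1667, -0.1667, -1.1667
Σ_{t=1}^{4}(y_t−ȳ)(y_{t+2}−ȳ) = 11.2778
γ_2 = 11.2778 / 6 = 1.880

1.880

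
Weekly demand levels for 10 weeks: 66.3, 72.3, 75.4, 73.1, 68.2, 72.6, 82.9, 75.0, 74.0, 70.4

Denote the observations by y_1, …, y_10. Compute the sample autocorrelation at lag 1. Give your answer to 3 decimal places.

0.107

Mean ȳ = (66.3 + 72.3 + 75.4 + 73.1 + 68.2 + 72.6 + 82.9 + 75.0 + 74.0 + 70.4)/10 = 73.0200
Numerator Σ_{t=1}^{9}(y_t−ȳ)(y_{t+1}−ȳ) = 19.7396
Denominator Σ(y_t−ȳ)² = 184.1160
r_1 = 19.7396 / 184.1160 = 0.107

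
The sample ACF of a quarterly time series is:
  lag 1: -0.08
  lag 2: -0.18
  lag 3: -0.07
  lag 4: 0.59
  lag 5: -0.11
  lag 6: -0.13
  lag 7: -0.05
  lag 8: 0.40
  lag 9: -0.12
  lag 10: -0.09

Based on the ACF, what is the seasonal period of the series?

The largest autocorrelation is r_4 = 0.59, with a weaker echo at lag 8 (0.40); the remaining lags stay at or below -0.05.
The dominant spike at lag 4 indicates a seasonal period of 4.

4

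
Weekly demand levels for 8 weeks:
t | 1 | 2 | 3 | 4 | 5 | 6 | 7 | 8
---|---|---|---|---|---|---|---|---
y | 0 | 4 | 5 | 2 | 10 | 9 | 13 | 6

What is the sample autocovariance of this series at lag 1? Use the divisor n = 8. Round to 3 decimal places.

Mean ȳ = (0 + 4 + 5 + 2 + 10 + 9 + 13 + 6)/8 = 6.1250
Σ_{t=1}^{7}(y_t−ȳ)(y_{t+1}−ȳ) = 34.1094
γ_1 = 34.1094 / 8 = 4.264

4.264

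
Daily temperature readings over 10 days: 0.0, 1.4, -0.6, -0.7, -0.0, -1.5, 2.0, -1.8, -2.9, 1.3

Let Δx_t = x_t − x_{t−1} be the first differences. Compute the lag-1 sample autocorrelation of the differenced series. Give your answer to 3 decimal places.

First differences Δx: 1.4, -2.0, -0.1, 0.7, -1.5, 3.5, -3.8, -1.1, 4.2
Mean of differences = 0.1444
Numerator Σ(Δx_t−Δx̄)(Δx_{t+1}−Δx̄) = -22.1098
Denominator Σ(Δx_t−Δx̄)² = 54.0622
r_1(Δx) = -22.1098 / 54.0622 = -0.409

-0.409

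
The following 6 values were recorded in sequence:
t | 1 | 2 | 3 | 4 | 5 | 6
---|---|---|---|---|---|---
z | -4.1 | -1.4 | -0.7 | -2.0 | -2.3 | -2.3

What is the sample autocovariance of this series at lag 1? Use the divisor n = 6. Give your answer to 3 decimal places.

-0.032

Mean z̄ = (-4.1 − 1.4 − 0.7 − 2.0 − 2.3 − 2.3)/6 = -2.1333
Deviations: -1.9667, 0.7333, 1.4333, 0.1333, -0.1667, -0.1667
Σ_{t=1}^{5}(z_t−z̄)(z_{t+1}−z̄) = -0.1944
γ_1 = -0.1944 / 6 = -0.032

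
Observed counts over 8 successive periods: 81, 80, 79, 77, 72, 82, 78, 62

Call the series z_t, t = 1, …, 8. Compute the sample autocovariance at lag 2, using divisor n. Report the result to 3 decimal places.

Mean z̄ = (81 + 80 + 79 + 77 + 72 + 82 + 78 + 62)/8 = 76.3750
Deviations: 4.6250, 3.6250, 2.6250, 0.6250, -4.3750, 5.6250, 1.6250, -14.3750
Σ_{t=1}^{6}(z_t−z̄)(z_{t+2}−z̄) = -81.5313
γ_2 = -81.5313 / 8 = -10.191

-10.191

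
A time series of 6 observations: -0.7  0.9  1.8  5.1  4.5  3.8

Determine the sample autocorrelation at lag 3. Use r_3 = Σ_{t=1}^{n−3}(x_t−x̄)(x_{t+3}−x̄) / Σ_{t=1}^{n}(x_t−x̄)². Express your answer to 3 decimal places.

-0.484

Mean x̄ = (-0.7 + 0.9 + 1.8 + 5.1 + 4.5 + 3.8)/6 = 2.5667
Numerator Σ_{t=1}^{3}(x_t−x̄)(x_{t+3}−x̄) = -12.4433
Denominator Σ(x_t−x̄)² = 25.7133
r_3 = -12.4433 / 25.7133 = -0.484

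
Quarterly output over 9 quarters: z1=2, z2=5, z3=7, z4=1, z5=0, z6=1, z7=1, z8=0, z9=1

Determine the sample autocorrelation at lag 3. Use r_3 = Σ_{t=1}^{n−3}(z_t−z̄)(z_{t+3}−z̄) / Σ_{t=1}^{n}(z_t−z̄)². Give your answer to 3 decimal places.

Mean z̄ = (2 + 5 + 7 + 1 + 0 + 1 + 1 + 0 + 1)/9 = 2.0000
Σ(z_t−z̄)(z_{t+3}−z̄) = (0.0000) + (-6.0000) + (-5.0000) + (1.0000) + (4.0000) + (1.0000) = -5.0000
Denominator Σ(z_t−z̄)² = 46.0000
r_3 = -5.0000 / 46.0000 = -0.109

-0.109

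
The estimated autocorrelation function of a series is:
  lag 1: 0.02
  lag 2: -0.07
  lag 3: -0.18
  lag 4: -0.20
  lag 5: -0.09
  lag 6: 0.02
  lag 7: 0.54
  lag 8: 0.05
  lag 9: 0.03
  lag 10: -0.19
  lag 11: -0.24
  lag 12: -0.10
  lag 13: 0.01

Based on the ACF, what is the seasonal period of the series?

The largest autocorrelation is r_7 = 0.54; the remaining lags stay at or below 0.05.
The dominant spike at lag 7 indicates a seasonal period of 7.

7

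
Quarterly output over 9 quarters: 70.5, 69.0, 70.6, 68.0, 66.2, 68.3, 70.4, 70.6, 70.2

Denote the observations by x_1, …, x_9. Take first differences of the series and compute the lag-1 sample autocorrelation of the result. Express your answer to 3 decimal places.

First differences Δx: -1.5, 1.6, -2.6, -1.8, 2.1, 2.1, 0.2, -0.4
Mean of differences = -0.0375
Numerator Σ(Δx_t−Δx̄)(Δx_{t+1}−Δx̄) = -0.8514
Denominator Σ(Δx_t−Δx̄)² = 23.8188
r_1(Δx) = -0.8514 / 23.8188 = -0.036

-0.036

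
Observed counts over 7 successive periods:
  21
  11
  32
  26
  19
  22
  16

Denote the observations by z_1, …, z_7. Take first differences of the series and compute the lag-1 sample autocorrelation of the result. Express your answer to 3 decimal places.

-0.487

First differences Δz: -10, 21, -6, -7, 3, -6
Mean of differences = -0.8333
Numerator Σ(Δz_t−Δz̄)(Δz_{t+1}−Δz̄) = -324.5278
Denominator Σ(Δz_t−Δz̄)² = 666.8333
r_1(Δz) = -324.5278 / 666.8333 = -0.487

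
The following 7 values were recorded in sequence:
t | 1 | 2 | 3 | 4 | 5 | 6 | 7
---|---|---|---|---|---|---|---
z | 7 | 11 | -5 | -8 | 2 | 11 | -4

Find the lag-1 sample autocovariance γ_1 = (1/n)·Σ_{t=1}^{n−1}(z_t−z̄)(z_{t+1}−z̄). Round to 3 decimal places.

-0.286

Mean z̄ = (7 + 11 − 5 − 8 + 2 + 11 − 4)/7 = 2.0000
Deviations: 5.0000, 9.0000, -7.0000, -10.0000, 0.0000, 9.0000, -6.0000
Σ_{t=1}^{6}(z_t−z̄)(z_{t+1}−z̄) = -2.0000
γ_1 = -2.0000 / 7 = -0.286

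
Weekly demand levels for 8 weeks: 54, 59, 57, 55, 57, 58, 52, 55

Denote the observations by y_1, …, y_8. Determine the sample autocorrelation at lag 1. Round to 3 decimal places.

Mean ȳ = (54 + 59 + 57 + 55 + 57 + 58 + 52 + 55)/8 = 55.8750
Deviations from mean: -1.8750, 3.1250, 1.1250, -0.8750, 1.1250, 2.1250, -3.8750, -0.8750
Σ(y_t−ȳ)(y_{t+1}−ȳ) = (-5.8594) + (3.5156) + (-0.9844) + (-0.9844) + (2.3906) + (-8.2344) + (3.3906) = -6.7656
Denominator Σ(y_t−ȳ)² = 36.8750
r_1 = -6.7656 / 36.8750 = -0.183

-0.183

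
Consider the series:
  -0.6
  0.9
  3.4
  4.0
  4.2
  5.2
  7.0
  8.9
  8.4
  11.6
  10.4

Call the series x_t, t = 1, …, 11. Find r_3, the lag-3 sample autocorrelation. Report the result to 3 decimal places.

Mean x̄ = (-0.6 + 0.9 + 3.4 + 4.0 + 4.2 + 5.2 + 7.0 + 8.9 + 8.4 + 11.6 + 10.4)/11 = 5.7636
Numerator Σ_{t=1}^{8}(x_t−x̄)(x_{t+3}−x̄) = 33.3469
Denominator Σ(x_t−x̄)² = 149.4855
r_3 = 33.3469 / 149.4855 = 0.223

0.223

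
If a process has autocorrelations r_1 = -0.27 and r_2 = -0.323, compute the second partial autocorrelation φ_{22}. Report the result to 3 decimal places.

φ_{22} = (r_2 − r_1²) / (1 − r_1²)
r_1² = (-0.27)² = 0.0729
Numerator = -0.323 − 0.0729 = -0.3959; denominator = 1 − 0.0729 = 0.9271
φ_{22} = -0.3959 / 0.9271 = -0.427

-0.427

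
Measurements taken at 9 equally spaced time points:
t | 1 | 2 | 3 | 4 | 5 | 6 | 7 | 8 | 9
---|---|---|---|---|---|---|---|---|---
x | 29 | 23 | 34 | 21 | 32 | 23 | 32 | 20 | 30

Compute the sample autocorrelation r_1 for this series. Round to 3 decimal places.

Mean x̄ = (29 + 23 + 34 + 21 + 32 + 23 + 32 + 20 + 30)/9 = 27.1111
Numerator Σ_{t=1}^{8}(x_t−x̄)(x_{t+1}−x̄) = -203.5679
Denominator Σ(x_t−x̄)² = 228.8889
r_1 = -203.5679 / 228.8889 = -0.889

-0.889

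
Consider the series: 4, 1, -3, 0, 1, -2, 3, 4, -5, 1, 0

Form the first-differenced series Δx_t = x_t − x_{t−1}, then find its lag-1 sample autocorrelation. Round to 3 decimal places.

-0.425

First differences Δx: -3, -4, 3, 1, -3, 5, 1, -9, 6, -1
Mean of differences = -0.4000
Numerator Σ(Δx_t−Δx̄)(Δx_{t+1}−Δx̄) = -79.1600
Denominator Σ(Δx_t−Δx̄)² = 186.4000
r_1(Δx) = -79.1600 / 186.4000 = -0.425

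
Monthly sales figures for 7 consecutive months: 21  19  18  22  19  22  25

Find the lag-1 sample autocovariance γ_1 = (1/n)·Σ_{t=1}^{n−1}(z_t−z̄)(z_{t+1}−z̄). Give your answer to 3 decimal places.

Mean z̄ = (21 + 19 + 18 + 22 + 19 + 22 + 25)/7 = 20.8571
Deviations: 0.1429, -1.8571, -2.8571, 1.1429, -1.8571, 1.1429, 4.1429
Σ_{t=1}^{6}(z_t−z̄)(z_{t+1}−z̄) = 2.2653
γ_1 = 2.2653 / 7 = 0.324

0.324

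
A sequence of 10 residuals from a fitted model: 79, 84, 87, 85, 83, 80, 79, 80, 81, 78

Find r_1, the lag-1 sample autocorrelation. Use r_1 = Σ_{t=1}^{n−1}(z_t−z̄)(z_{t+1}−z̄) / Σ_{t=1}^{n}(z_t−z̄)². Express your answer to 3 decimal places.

0.486

Mean z̄ = (79 + 84 + 87 + 85 + 83 + 80 + 79 + 80 + 81 + 78)/10 = 81.6000
Numerator Σ_{t=1}^{9}(z_t−z̄)(z_{t+1}−z̄) = 39.0400
Denominator Σ(z_t−z̄)² = 80.4000
r_1 = 39.0400 / 80.4000 = 0.486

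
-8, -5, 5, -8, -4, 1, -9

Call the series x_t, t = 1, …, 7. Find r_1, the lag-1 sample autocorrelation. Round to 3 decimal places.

-0.402

Mean x̄ = (-8 − 5 + 5 − 8 − 4 + 1 − 9)/7 = -4.0000
Σ(x_t−x̄)(x_{t+1}−x̄) = (4.0000) + (-9.0000) + (-36.0000) + (0.0000) + (0.0000) + (-25.0000) = -66.0000
Denominator Σ(x_t−x̄)² = 164.0000
r_1 = -66.0000 / 164.0000 = -0.402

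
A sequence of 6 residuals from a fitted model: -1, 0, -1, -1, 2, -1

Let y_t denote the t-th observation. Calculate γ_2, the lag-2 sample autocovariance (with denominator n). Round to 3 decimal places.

-0.148

Mean ȳ = (-1 + 0 − 1 − 1 + 2 − 1)/6 = -0.3333
Deviations: -0.6667, 0.3333, -0.6667, -0.6667, 2.3333, -0.6667
Σ_{t=1}^{4}(y_t−ȳ)(y_{t+2}−ȳ) = -0.8889
γ_2 = -0.8889 / 6 = -0.148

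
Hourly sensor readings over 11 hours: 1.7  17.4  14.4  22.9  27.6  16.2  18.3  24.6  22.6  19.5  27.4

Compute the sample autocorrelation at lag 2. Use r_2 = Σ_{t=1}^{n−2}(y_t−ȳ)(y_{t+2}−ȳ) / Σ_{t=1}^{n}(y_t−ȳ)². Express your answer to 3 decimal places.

0.051

Mean ȳ = (1.7 + 17.4 + 14.4 + 22.9 + 27.6 + 16.2 + 18.3 + 24.6 + 22.6 + 19.5 + 27.4)/11 = 19.3273
Numerator Σ_{t=1}^{9}(y_t−ȳ)(y_{t+2}−ȳ) = 27.0149
Denominator Σ(y_t−ȳ)² = 534.4618
r_2 = 27.0149 / 534.4618 = 0.051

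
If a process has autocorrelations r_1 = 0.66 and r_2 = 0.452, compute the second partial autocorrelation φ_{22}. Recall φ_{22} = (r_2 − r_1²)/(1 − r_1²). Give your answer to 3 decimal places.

φ_{22} = (r_2 − r_1²) / (1 − r_1²)
r_1² = (0.66)² = 0.4356
Numerator = 0.452 − 0.4356 = 0.0164; denominator = 1 − 0.4356 = 0.5644
φ_{22} = 0.0164 / 0.5644 = 0.029

0.029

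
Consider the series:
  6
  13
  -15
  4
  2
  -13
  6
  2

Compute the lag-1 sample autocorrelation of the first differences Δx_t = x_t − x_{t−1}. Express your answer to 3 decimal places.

-0.613

First differences Δx: 7, -28, 19, -2, -15, 19, -4
Mean of differences = -0.5714
Numerator Σ(Δx_t−Δx̄)(Δx_{t+1}−Δx̄) = -1101.3265
Denominator Σ(Δx_t−Δx̄)² = 1797.7143
r_1(Δx) = -1101.3265 / 1797.7143 = -0.613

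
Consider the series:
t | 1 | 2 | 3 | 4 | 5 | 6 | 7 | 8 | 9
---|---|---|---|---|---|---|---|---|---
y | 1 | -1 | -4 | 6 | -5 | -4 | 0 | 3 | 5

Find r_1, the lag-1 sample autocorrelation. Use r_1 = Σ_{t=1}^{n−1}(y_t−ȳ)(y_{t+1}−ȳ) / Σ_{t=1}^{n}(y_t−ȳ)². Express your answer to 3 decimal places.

Mean ȳ = (1 − 1 − 4 + 6 − 5 − 4 + 0 + 3 + 5)/9 = 0.1111
Numerator Σ_{t=1}^{8}(y_t−ȳ)(y_{t+1}−ȳ) = -15.4568
Denominator Σ(y_t−ȳ)² = 128.8889
r_1 = -15.4568 / 128.8889 = -0.120

-0.120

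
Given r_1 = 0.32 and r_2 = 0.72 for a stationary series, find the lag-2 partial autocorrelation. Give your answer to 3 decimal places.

0.688

φ_{22} = (r_2 − r_1²) / (1 − r_1²)
r_1² = (0.32)² = 0.1024
Numerator = 0.72 − 0.1024 = 0.6176; denominator = 1 − 0.1024 = 0.8976
φ_{22} = 0.6176 / 0.8976 = 0.688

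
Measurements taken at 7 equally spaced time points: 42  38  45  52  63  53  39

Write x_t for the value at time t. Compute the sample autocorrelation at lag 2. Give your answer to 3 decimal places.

Mean x̄ = (42 + 38 + 45 + 52 + 63 + 53 + 39)/7 = 47.4286
Σ(x_t−x̄)(x_{t+2}−x̄) = (13.1837) + (-43.1020) + (-37.8163) + (25.4694) + (-131.2449) = -173.5102
Denominator Σ(x_t−x̄)² = 489.7143
r_2 = -173.5102 / 489.7143 = -0.354

-0.354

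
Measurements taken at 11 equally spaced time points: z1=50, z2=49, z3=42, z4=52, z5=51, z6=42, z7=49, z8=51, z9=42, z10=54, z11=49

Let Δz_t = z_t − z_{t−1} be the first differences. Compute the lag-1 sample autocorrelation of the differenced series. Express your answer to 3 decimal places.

-0.558

First differences Δz: -1, -7, 10, -1, -9, 7, 2, -9, 12, -5
Mean of differences = -0.1000
Numerator Σ(Δz_t−Δz̄)(Δz_{t+1}−Δz̄) = -298.5100
Denominator Σ(Δz_t−Δz̄)² = 534.9000
r_1(Δz) = -298.5100 / 534.9000 = -0.558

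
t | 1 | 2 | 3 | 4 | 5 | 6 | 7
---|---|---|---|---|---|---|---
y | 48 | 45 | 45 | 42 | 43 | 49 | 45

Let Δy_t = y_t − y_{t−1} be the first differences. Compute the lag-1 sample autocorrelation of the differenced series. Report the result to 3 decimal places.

First differences Δy: -3, 0, -3, 1, 6, -4
Mean of differences = -0.5000
Numerator Σ(Δy_t−Δȳ)(Δy_{t+1}−Δȳ) = -19.2500
Denominator Σ(Δy_t−Δȳ)² = 69.5000
r_1(Δy) = -19.2500 / 69.5000 = -0.277

-0.277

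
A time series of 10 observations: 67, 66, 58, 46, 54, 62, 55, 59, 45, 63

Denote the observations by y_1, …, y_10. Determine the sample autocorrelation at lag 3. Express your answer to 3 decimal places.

Mean ȳ = (67 + 66 + 58 + 46 + 54 + 62 + 55 + 59 + 45 + 63)/10 = 57.5000
Σ(y_t−ȳ)(y_{t+3}−ȳ) = (-109.2500) + (-29.7500) + (2.2500) + (28.7500) + (-5.2500) + (-56.2500) + (-13.7500) = -183.2500
Denominator Σ(y_t−ȳ)² = 522.5000
r_3 = -183.2500 / 522.5000 = -0.351

-0.351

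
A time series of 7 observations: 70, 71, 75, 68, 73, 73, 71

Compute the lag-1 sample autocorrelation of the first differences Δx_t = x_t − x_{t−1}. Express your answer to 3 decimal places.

-0.626

First differences Δx: 1, 4, -7, 5, 0, -2
Mean of differences = 0.1667
Numerator Σ(Δx_t−Δx̄)(Δx_{t+1}−Δx̄) = -59.3611
Denominator Σ(Δx_t−Δx̄)² = 94.8333
r_1(Δx) = -59.3611 / 94.8333 = -0.626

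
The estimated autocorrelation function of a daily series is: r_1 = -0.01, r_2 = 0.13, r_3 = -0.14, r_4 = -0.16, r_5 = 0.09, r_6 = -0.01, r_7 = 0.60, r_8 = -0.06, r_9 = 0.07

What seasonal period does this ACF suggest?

7

The largest autocorrelation is r_7 = 0.60; the remaining lags stay at or below 0.13.
The dominant spike at lag 7 indicates a seasonal period of 7.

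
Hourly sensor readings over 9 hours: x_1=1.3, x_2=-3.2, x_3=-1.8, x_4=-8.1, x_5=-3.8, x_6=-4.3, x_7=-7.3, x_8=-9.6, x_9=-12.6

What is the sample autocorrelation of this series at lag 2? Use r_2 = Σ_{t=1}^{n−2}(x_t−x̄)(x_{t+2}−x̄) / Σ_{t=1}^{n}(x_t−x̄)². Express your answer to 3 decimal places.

Mean x̄ = (1.3 − 3.2 − 1.8 − 8.1 − 3.8 − 4.3 − 7.3 − 9.6 − 12.6)/9 = -5.4889
Numerator Σ_{t=1}^{7}(x_t−x̄)(x_{t+2}−x̄) = 27.1253
Denominator Σ(x_t−x̄)² = 146.7689
r_2 = 27.1253 / 146.7689 = 0.185

0.185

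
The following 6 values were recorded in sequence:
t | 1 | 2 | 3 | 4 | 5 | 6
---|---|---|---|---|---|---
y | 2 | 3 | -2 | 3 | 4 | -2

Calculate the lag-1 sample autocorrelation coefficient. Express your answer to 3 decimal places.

Mean ȳ = (2 + 3 − 2 + 3 + 4 − 2)/6 = 1.3333
Deviations from mean: 0.6667, 1.6667, -3.3333, 1.6667, 2.6667, -3.3333
Σ(y_t−ȳ)(y_{t+1}−ȳ) = (1.1111) + (-5.5556) + (-5.5556) + (4.4444) + (-8.8889) = -14.4444
Denominator Σ(y_t−ȳ)² = 35.3333
r_1 = -14.4444 / 35.3333 = -0.409

-0.409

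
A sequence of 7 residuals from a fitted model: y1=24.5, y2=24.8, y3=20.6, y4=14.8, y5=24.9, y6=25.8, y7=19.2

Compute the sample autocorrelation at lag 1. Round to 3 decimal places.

-0.075

Mean ȳ = (24.5 + 24.8 + 20.6 + 14.8 + 24.9 + 25.8 + 19.2)/7 = 22.0857
Deviations from mean: 2.4143, 2.7143, -1.4857, -7.2857, 2.8143, 3.7143, -2.8857
Σ(y_t−ȳ)(y_{t+1}−ȳ) = (6.5531) + (-4.0327) + (10.8245) + (-20.5041) + (10.4531) + (-10.7184) = -7.4245
Denominator Σ(y_t−ȳ)² = 98.5286
r_1 = -7.4245 / 98.5286 = -0.075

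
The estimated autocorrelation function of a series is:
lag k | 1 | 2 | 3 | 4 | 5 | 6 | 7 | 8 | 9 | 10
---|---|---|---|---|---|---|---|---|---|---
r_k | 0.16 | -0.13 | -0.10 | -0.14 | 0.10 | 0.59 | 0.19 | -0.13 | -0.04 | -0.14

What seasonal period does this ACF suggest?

6

The largest autocorrelation is r_6 = 0.59; the remaining lags stay at or below 0.19.
The dominant spike at lag 6 indicates a seasonal period of 6.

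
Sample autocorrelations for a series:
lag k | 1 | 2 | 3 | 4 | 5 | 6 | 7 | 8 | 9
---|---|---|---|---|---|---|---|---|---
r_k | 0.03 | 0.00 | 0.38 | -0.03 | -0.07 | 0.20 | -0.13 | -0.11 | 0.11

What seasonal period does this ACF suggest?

The largest autocorrelation is r_3 = 0.38, with a weaker echo at lag 6 (0.20); the remaining lags stay at or below 0.11.
The dominant spike at lag 3 indicates a seasonal period of 3.

3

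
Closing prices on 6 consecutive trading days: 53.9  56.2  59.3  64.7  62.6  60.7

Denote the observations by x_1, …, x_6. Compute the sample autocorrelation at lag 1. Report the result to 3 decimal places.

Mean x̄ = (53.9 + 56.2 + 59.3 + 64.7 + 62.6 + 60.7)/6 = 59.5667
Numerator Σ_{t=1}^{5}(x_t−x̄)(x_{t+1}−x̄) = 37.6156
Denominator Σ(x_t−x̄)² = 80.3533
r_1 = 37.6156 / 80.3533 = 0.468

0.468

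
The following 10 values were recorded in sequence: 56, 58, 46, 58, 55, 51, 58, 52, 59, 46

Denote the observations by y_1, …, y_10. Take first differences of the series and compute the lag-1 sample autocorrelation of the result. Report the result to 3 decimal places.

-0.649

First differences Δy: 2, -12, 12, -3, -4, 7, -6, 7, -13
Mean of differences = -1.1111
Numerator Σ(Δy_t−Δȳ)(Δy_{t+1}−Δȳ) = -395.1235
Denominator Σ(Δy_t−Δȳ)² = 608.8889
r_1(Δy) = -395.1235 / 608.8889 = -0.649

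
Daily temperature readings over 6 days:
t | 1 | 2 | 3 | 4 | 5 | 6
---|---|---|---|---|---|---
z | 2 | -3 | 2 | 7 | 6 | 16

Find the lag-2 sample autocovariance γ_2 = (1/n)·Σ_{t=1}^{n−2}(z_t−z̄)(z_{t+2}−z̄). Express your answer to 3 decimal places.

2.000

Mean z̄ = (2 − 3 + 2 + 7 + 6 + 16)/6 = 5.0000
Deviations: -3.0000, -8.0000, -3.0000, 2.0000, 1.0000, 11.0000
Σ_{t=1}^{4}(z_t−z̄)(z_{t+2}−z̄) = 12.0000
γ_2 = 12.0000 / 6 = 2.000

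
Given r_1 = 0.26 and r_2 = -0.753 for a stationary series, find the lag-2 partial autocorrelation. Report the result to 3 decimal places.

-0.880

φ_{22} = (r_2 − r_1²) / (1 − r_1²)
r_1² = (0.26)² = 0.0676
Numerator = -0.753 − 0.0676 = -0.8206; denominator = 1 − 0.0676 = 0.9324
φ_{22} = -0.8206 / 0.9324 = -0.880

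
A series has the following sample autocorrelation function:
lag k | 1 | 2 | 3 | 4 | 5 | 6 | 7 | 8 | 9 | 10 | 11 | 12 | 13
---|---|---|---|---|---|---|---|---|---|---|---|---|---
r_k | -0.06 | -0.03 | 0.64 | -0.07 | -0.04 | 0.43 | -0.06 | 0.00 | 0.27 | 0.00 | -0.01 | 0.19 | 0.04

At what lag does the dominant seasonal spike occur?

The largest autocorrelation is r_3 = 0.64, with weaker echoes at lags 6 (0.43), 9 (0.27) and 12 (0.19); the remaining lags stay at or below 0.04.
The dominant spike at lag 3 indicates a seasonal period of 3.

3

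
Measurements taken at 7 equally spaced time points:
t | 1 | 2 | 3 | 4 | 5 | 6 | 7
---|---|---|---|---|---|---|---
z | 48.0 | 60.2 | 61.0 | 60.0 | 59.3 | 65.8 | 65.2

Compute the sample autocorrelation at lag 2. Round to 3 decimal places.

-0.079

Mean z̄ = (48.0 + 60.2 + 61.0 + 60.0 + 59.3 + 65.8 + 65.2)/7 = 59.9286
Σ(z_t−z̄)(z_{t+2}−z̄) = (-12.7806) + (0.0194) + (-0.6735) + (0.4194) + (-3.3135) = -16.3288
Denominator Σ(z_t−z̄)² = 206.1743
r_2 = -16.3288 / 206.1743 = -0.079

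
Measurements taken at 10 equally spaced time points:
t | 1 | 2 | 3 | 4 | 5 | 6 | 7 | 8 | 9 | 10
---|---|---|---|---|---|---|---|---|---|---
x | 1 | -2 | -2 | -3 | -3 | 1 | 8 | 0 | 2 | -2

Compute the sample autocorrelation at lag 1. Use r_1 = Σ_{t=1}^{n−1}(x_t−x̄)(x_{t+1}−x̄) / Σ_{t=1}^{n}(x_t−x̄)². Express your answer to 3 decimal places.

Mean x̄ = (1 − 2 − 2 − 3 − 3 + 1 + 8 + 0 + 2 − 2)/10 = 0.0000
Numerator Σ_{t=1}^{9}(x_t−x̄)(x_{t+1}−x̄) = 18.0000
Denominator Σ(x_t−x̄)² = 100.0000
r_1 = 18.0000 / 100.0000 = 0.180

0.180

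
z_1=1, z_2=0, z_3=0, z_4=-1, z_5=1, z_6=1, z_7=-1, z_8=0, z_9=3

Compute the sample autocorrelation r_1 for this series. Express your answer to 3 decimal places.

-0.098

Mean z̄ = (1 + 0 + 0 − 1 + 1 + 1 − 1 + 0 + 3)/9 = 0.4444
Numerator Σ_{t=1}^{8}(z_t−z̄)(z_{t+1}−z̄) = -1.1975
Denominator Σ(z_t−z̄)² = 12.2222
r_1 = -1.1975 / 12.2222 = -0.098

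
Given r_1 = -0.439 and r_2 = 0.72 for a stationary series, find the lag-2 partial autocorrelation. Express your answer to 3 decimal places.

0.653

φ_{22} = (r_2 − r_1²) / (1 − r_1²)
r_1² = (-0.439)² = 0.192721
Numerator = 0.72 − 0.1927 = 0.5273; denominator = 1 − 0.1927 = 0.8073
φ_{22} = 0.5273 / 0.8073 = 0.653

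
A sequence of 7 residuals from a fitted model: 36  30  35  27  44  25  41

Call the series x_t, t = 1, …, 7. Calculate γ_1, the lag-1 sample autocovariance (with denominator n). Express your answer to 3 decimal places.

Mean x̄ = (36 + 30 + 35 + 27 + 44 + 25 + 41)/7 = 34.0000
Σ_{t=1}^{6}(x_t−x̄)(x_{t+1}−x̄) = -242.0000
γ_1 = -242.0000 / 7 = -34.571

-34.571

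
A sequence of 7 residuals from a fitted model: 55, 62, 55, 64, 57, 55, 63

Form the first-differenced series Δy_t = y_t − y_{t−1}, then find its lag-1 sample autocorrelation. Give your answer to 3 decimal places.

-0.594

First differences Δy: 7, -7, 9, -7, -2, 8
Mean of differences = 1.3333
Numerator Σ(Δy_t−Δȳ)(Δy_{t+1}−Δȳ) = -169.4444
Denominator Σ(Δy_t−Δȳ)² = 285.3333
r_1(Δy) = -169.4444 / 285.3333 = -0.594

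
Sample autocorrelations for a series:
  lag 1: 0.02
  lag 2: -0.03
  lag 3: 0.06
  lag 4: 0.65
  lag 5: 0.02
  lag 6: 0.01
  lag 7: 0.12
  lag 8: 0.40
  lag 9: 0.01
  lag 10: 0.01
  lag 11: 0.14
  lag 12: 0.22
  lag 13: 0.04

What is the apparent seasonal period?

The largest autocorrelation is r_4 = 0.65, with weaker echoes at lags 8 (0.40) and 12 (0.22); the remaining lags stay at or below 0.14.
The dominant spike at lag 4 indicates a seasonal period of 4.

4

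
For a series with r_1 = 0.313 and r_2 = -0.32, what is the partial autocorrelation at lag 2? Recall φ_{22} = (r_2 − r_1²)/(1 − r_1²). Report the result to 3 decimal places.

φ_{22} = (r_2 − r_1²) / (1 − r_1²)
r_1² = (0.313)² = 0.097969
Numerator = -0.32 − 0.0980 = -0.4180; denominator = 1 − 0.0980 = 0.9020
φ_{22} = -0.4180 / 0.9020 = -0.463

-0.463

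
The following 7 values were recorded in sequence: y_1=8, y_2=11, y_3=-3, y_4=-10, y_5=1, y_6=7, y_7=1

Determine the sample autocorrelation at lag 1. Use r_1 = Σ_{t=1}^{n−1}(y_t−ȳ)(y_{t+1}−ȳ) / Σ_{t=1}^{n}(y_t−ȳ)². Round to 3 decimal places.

Mean ȳ = (8 + 11 − 3 − 10 + 1 + 7 + 1)/7 = 2.1429
Deviations from mean: 5.8571, 8.8571, -5.1429, -12.1429, -1.1429, 4.8571, -1.1429
Σ(y_t−ȳ)(y_{t+1}−ȳ) = (51.8776) + (-45.5510) + (62.4490) + (13.8776) + (-5.5510) + (-5.5510) = 71.5510
Denominator Σ(y_t−ȳ)² = 312.8571
r_1 = 71.5510 / 312.8571 = 0.229

0.229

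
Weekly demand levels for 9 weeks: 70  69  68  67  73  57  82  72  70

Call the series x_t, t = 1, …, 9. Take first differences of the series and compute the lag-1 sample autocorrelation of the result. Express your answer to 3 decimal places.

First differences Δx: -1, -1, -1, 6, -16, 25, -10, -2
Mean of differences = 0.0000
Numerator Σ(Δx_t−Δx̄)(Δx_{t+1}−Δx̄) = -730.0000
Denominator Σ(Δx_t−Δx̄)² = 1024.0000
r_1(Δx) = -730.0000 / 1024.0000 = -0.713

-0.713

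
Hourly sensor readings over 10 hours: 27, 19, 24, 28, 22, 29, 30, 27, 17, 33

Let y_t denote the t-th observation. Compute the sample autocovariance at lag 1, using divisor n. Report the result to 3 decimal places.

Mean ȳ = (27 + 19 + 24 + 28 + 22 + 29 + 30 + 27 + 17 + 33)/10 = 25.6000
Σ_{t=1}^{9}(y_t−ȳ)(y_{t+1}−ȳ) = -77.9600
γ_1 = -77.9600 / 10 = -7.796

-7.796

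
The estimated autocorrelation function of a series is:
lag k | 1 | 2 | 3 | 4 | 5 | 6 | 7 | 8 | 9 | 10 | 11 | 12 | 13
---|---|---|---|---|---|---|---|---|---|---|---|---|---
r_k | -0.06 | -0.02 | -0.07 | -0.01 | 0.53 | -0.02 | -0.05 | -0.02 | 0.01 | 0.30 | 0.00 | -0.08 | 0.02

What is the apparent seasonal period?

5

The largest autocorrelation is r_5 = 0.53, with a weaker echo at lag 10 (0.30); the remaining lags stay at or below 0.02.
The dominant spike at lag 5 indicates a seasonal period of 5.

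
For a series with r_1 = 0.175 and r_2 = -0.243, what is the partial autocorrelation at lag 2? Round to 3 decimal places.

φ_{22} = (r_2 − r_1²) / (1 − r_1²)
r_1² = (0.175)² = 0.030625
Numerator = -0.243 − 0.0306 = -0.2736; denominator = 1 − 0.0306 = 0.9694
φ_{22} = -0.2736 / 0.9694 = -0.282

-0.282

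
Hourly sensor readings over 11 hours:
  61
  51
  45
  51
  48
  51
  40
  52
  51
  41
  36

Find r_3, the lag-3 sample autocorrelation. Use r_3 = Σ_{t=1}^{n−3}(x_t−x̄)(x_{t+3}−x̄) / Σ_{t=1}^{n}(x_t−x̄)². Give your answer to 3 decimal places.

0.048

Mean x̄ = (61 + 51 + 45 + 51 + 48 + 51 + 40 + 52 + 51 + 41 + 36)/11 = 47.9091
Numerator Σ_{t=1}^{8}(x_t−x̄)(x_{t+3}−x̄) = 23.1570
Denominator Σ(x_t−x̄)² = 486.9091
r_3 = 23.1570 / 486.9091 = 0.048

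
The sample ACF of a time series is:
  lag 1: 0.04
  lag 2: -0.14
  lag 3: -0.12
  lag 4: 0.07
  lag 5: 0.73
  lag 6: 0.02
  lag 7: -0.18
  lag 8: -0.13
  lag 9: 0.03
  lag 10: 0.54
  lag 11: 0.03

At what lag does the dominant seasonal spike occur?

5

The largest autocorrelation is r_5 = 0.73, with a weaker echo at lag 10 (0.54); the remaining lags stay at or below 0.07.
The dominant spike at lag 5 indicates a seasonal period of 5.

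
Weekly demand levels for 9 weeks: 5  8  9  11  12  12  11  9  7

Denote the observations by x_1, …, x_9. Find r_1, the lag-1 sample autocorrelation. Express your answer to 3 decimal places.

Mean x̄ = (5 + 8 + 9 + 11 + 12 + 12 + 11 + 9 + 7)/9 = 9.3333
Numerator Σ_{t=1}^{8}(x_t−x̄)(x_{t+1}−x̄) = 21.8889
Denominator Σ(x_t−x̄)² = 46.0000
r_1 = 21.8889 / 46.0000 = 0.476

0.476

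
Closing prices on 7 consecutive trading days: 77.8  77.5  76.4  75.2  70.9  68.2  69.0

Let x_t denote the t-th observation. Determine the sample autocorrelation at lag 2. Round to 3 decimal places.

0.141

Mean x̄ = (77.8 + 77.5 + 76.4 + 75.2 + 70.9 + 68.2 + 69.0)/7 = 73.5714
Deviations from mean: 4.2286, 3.9286, 2.8286, 1.6286, -2.6714, -5.3714, -4.5714
Σ(x_t−x̄)(x_{t+2}−x̄) = (11.9608) + (6.3980) + (-7.5563) + (-8.7478) + (12.2122) = 14.2669
Denominator Σ(x_t−x̄)² = 100.8543
r_2 = 14.2669 / 100.8543 = 0.141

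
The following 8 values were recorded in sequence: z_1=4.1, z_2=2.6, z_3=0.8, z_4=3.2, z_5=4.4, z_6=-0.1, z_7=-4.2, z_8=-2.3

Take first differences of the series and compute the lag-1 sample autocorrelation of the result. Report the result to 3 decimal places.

First differences Δz: -1.5, -1.8, 2.4, 1.2, -4.5, -4.1, 1.9
Mean of differences = -0.9143
Numerator Σ(Δz_t−Δz̄)(Δz_{t+1}−Δz̄) = -0.5331
Denominator Σ(Δz_t−Δz̄)² = 47.5086
r_1(Δz) = -0.5331 / 47.5086 = -0.011

-0.011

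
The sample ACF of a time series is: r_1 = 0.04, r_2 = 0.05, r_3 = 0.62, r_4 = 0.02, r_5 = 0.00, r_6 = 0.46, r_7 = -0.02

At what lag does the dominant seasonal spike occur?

The largest autocorrelation is r_3 = 0.62, with a weaker echo at lag 6 (0.46); the remaining lags stay at or below 0.05.
The dominant spike at lag 3 indicates a seasonal period of 3.

3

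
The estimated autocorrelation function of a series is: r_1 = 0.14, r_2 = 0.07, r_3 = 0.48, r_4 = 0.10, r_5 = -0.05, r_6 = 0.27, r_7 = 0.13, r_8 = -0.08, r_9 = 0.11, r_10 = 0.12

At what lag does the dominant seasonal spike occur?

3

The largest autocorrelation is r_3 = 0.48, with a weaker echo at lag 6 (0.27); the remaining lags stay at or below 0.14.
The dominant spike at lag 3 indicates a seasonal period of 3.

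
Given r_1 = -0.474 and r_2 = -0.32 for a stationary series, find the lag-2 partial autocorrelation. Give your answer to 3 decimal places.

φ_{22} = (r_2 − r_1²) / (1 − r_1²)
r_1² = (-0.474)² = 0.224676
Numerator = -0.32 − 0.2247 = -0.5447; denominator = 1 − 0.2247 = 0.7753
φ_{22} = -0.5447 / 0.7753 = -0.703

-0.703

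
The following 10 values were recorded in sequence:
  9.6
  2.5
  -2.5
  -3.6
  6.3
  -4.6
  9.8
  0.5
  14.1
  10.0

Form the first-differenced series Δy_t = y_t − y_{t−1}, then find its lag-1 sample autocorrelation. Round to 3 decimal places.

-0.699

First differences Δy: -7.1, -5.0, -1.1, 9.9, -10.9, 14.4, -9.3, 13.6, -4.1
Mean of differences = 0.0444
Numerator Σ(Δy_t−Δȳ)(Δy_{t+1}−Δȳ) = -551.4375
Denominator Σ(Δy_t−Δȳ)² = 789.0422
r_1(Δy) = -551.4375 / 789.0422 = -0.699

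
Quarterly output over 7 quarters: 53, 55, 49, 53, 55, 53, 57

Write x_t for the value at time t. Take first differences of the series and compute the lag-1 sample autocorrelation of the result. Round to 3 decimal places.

-0.506

First differences Δx: 2, -6, 4, 2, -2, 4
Mean of differences = 0.6667
Numerator Σ(Δx_t−Δx̄)(Δx_{t+1}−Δx̄) = -39.1111
Denominator Σ(Δx_t−Δx̄)² = 77.3333
r_1(Δx) = -39.1111 / 77.3333 = -0.506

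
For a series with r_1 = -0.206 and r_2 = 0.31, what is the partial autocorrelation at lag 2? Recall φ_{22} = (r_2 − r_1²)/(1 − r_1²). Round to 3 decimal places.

0.279

φ_{22} = (r_2 − r_1²) / (1 − r_1²)
r_1² = (-0.206)² = 0.042436
Numerator = 0.31 − 0.0424 = 0.2676; denominator = 1 − 0.0424 = 0.9576
φ_{22} = 0.2676 / 0.9576 = 0.279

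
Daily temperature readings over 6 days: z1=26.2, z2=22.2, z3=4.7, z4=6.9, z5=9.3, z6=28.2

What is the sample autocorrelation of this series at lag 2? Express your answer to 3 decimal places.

-0.370

Mean z̄ = (26.2 + 22.2 + 4.7 + 6.9 + 9.3 + 28.2)/6 = 16.2500
Deviations from mean: 9.9500, 5.9500, -11.5500, -9.3500, -6.9500, 11.9500
Numerator Σ_{t=1}^{4}(z_t−z̄)(z_{t+2}−z̄) = -202.0150
Denominator Σ(z_t−z̄)² = 546.3350
r_2 = -202.0150 / 546.3350 = -0.370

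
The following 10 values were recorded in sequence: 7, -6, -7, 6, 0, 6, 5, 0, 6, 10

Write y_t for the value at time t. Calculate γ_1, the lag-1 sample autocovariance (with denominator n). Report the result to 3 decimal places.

1.371

Mean ȳ = (7 − 6 − 7 + 6 + 0 + 6 + 5 + 0 + 6 + 10)/10 = 2.7000
Σ_{t=1}^{9}(y_t−ȳ)(y_{t+1}−ȳ) = 13.7100
γ_1 = 13.7100 / 10 = 1.371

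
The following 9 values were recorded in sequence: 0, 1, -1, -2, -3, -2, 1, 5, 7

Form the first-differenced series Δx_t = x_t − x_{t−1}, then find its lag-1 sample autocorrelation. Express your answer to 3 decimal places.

0.607

First differences Δx: 1, -2, -1, -1, 1, 3, 4, 2
Mean of differences = 0.8750
Numerator Σ(Δx_t−Δx̄)(Δx_{t+1}−Δx̄) = 18.7344
Denominator Σ(Δx_t−Δx̄)² = 30.8750
r_1(Δx) = 18.7344 / 30.8750 = 0.607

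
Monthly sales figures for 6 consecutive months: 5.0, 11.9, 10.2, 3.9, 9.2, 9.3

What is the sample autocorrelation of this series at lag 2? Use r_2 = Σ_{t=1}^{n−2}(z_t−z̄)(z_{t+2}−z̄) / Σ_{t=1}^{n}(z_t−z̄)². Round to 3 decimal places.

Mean z̄ = (5.0 + 11.9 + 10.2 + 3.9 + 9.2 + 9.3)/6 = 8.2500
Numerator Σ_{t=1}^{4}(z_t−z̄)(z_{t+2}−z̄) = -24.9300
Denominator Σ(z_t−z̄)² = 48.6150
r_2 = -24.9300 / 48.6150 = -0.513

-0.513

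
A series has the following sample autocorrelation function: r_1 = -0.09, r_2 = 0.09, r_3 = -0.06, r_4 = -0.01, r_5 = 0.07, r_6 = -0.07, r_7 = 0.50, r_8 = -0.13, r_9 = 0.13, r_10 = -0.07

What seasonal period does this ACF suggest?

7

The largest autocorrelation is r_7 = 0.50; the remaining lags stay at or below 0.13.
The dominant spike at lag 7 indicates a seasonal period of 7.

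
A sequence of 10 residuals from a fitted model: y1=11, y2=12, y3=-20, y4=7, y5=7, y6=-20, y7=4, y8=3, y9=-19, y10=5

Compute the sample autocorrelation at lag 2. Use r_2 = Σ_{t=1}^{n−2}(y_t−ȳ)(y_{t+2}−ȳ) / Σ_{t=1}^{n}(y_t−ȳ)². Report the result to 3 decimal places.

-0.339

Mean ȳ = (11 + 12 − 20 + 7 + 7 − 20 + 4 + 3 − 19 + 5)/10 = -1.0000
Numerator Σ_{t=1}^{8}(y_t−ȳ)(y_{t+2}−ȳ) = -530.0000
Denominator Σ(y_t−ȳ)² = 1564.0000
r_2 = -530.0000 / 1564.0000 = -0.339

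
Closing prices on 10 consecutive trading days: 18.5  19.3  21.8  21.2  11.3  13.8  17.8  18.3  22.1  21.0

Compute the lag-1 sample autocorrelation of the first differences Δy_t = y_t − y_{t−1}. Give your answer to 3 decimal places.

First differences Δy: 0.8, 2.5, -0.6, -9.9, 2.5, 4.0, 0.5, 3.8, -1.1
Mean of differences = 0.2778
Numerator Σ(Δy_t−Δȳ)(Δy_{t+1}−Δȳ) = -9.4449
Denominator Σ(Δy_t−Δȳ)² = 142.7156
r_1(Δy) = -9.4449 / 142.7156 = -0.066

-0.066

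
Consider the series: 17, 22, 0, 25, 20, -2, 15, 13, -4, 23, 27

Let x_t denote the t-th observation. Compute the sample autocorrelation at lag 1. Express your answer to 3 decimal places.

-0.249

Mean x̄ = (17 + 22 + 0 + 25 + 20 − 2 + 15 + 13 − 4 + 23 + 27)/11 = 14.1818
Numerator Σ_{t=1}^{10}(x_t−x̄)(x_{t+1}−x̄) = -313.4876
Denominator Σ(x_t−x̄)² = 1257.6364
r_1 = -313.4876 / 1257.6364 = -0.249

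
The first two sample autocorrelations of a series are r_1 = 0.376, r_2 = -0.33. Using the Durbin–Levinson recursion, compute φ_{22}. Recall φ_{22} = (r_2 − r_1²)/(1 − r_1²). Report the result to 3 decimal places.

φ_{22} = (r_2 − r_1²) / (1 − r_1²)
r_1² = (0.376)² = 0.141376
Numerator = -0.33 − 0.1414 = -0.4714; denominator = 1 − 0.1414 = 0.8586
φ_{22} = -0.4714 / 0.8586 = -0.549

-0.549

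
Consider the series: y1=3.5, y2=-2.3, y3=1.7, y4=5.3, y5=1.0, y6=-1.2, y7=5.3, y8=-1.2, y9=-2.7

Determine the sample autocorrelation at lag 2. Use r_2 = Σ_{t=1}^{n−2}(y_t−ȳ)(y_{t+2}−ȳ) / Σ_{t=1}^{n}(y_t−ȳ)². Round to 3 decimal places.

Mean ȳ = (3.5 − 2.3 + 1.7 + 5.3 + 1.0 − 1.2 + 5.3 − 1.2 − 2.7)/9 = 1.0444
Numerator Σ_{t=1}^{7}(y_t−ȳ)(y_{t+2}−ȳ) = -33.2895
Denominator Σ(y_t−ȳ)² = 77.9622
r_2 = -33.2895 / 77.9622 = -0.427

-0.427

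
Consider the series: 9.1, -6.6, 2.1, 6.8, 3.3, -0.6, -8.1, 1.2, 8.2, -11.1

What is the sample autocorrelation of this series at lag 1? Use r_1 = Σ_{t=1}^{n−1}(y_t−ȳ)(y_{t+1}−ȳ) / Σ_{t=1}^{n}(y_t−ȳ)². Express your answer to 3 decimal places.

-0.289

Mean ȳ = (9.1 − 6.6 + 2.1 + 6.8 + 3.3 − 0.6 − 8.1 + 1.2 + 8.2 − 11.1)/10 = 0.4300
Numerator Σ_{t=1}^{9}(y_t−ȳ)(y_{t+1}−ȳ) = -128.1139
Denominator Σ(y_t−ȳ)² = 443.9210
r_1 = -128.1139 / 443.9210 = -0.289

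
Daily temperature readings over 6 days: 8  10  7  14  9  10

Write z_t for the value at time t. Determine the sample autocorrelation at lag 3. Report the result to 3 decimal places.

Mean z̄ = (8 + 10 + 7 + 14 + 9 + 10)/6 = 9.6667
Σ(z_t−z̄)(z_{t+3}−z̄) = (-7.2222) + (-0.2222) + (-0.8889) = -8.3333
Denominator Σ(z_t−z̄)² = 29.3333
r_3 = -8.3333 / 29.3333 = -0.284

-0.284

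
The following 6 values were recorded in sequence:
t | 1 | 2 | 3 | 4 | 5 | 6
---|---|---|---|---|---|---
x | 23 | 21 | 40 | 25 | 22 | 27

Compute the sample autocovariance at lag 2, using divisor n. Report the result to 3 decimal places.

Mean x̄ = (23 + 21 + 40 + 25 + 22 + 27)/6 = 26.3333
Deviations: -3.3333, -5.3333, 13.6667, -1.3333, -4.3333, 0.6667
Σ_{t=1}^{4}(x_t−x̄)(x_{t+2}−x̄) = -98.5556
γ_2 = -98.5556 / 6 = -16.426

-16.426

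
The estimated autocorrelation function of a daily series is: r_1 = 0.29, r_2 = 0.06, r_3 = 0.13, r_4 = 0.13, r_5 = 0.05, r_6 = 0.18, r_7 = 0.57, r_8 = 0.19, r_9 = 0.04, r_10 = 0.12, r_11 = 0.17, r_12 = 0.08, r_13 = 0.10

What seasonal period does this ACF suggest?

The largest autocorrelation is r_7 = 0.57; the remaining lags stay at or below 0.29. The elevated value at lag 1 (0.29), dropping to 0.06 at lag 2, reflects decaying short-term dependence rather than seasonality.
The dominant spike at lag 7 indicates a seasonal period of 7.

7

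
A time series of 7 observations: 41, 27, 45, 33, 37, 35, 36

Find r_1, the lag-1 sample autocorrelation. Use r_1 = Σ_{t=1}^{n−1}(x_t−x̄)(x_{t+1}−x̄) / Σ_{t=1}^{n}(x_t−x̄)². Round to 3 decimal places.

-0.791

Mean x̄ = (41 + 27 + 45 + 33 + 37 + 35 + 36)/7 = 36.2857
Σ(x_t−x̄)(x_{t+1}−x̄) = (-43.7755) + (-80.9184) + (-28.6327) + (-2.3469) + (-0.9184) + (0.3673) = -156.2245
Denominator Σ(x_t−x̄)² = 197.4286
r_1 = -156.2245 / 197.4286 = -0.791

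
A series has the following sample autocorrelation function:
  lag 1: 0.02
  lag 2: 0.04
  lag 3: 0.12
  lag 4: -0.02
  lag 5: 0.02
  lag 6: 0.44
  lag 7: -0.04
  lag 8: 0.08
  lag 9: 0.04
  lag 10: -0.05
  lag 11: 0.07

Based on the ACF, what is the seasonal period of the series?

The largest autocorrelation is r_6 = 0.44; the remaining lags stay at or below 0.12.
The dominant spike at lag 6 indicates a seasonal period of 6.

6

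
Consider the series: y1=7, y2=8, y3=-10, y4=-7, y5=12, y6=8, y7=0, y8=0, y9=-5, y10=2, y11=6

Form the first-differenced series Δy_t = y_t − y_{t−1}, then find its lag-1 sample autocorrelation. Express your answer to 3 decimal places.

First differences Δy: 1, -18, 3, 19, -4, -8, 0, -5, 7, 4
Mean of differences = -0.1000
Numerator Σ(Δy_t−Δȳ)(Δy_{t+1}−Δȳ) = -66.6100
Denominator Σ(Δy_t−Δȳ)² = 864.9000
r_1(Δy) = -66.6100 / 864.9000 = -0.077

-0.077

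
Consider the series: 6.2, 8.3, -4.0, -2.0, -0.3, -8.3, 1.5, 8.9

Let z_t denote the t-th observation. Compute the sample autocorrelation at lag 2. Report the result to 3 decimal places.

-0.312

Mean z̄ = (6.2 + 8.3 − 4.0 − 2.0 − 0.3 − 8.3 + 1.5 + 8.9)/8 = 1.2875
Deviations from mean: 4.9125, 7.0125, -5.2875, -3.2875, -1.5875, -9.5875, 0.2125, 7.6125
Σ(z_t−z̄)(z_{t+2}−z̄) = (-25.9748) + (-23.0536) + (8.3939) + (31.5189) + (-0.3373) + (-72.9848) = -82.4378
Denominator Σ(z_t−z̄)² = 264.5088
r_2 = -82.4378 / 264.5088 = -0.312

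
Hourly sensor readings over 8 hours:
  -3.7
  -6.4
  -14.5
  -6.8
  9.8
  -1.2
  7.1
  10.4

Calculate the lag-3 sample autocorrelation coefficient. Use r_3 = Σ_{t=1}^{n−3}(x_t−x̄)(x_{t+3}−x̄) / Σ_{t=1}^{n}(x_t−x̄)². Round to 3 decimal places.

Mean x̄ = (-3.7 − 6.4 − 14.5 − 6.8 + 9.8 − 1.2 + 7.1 + 10.4)/8 = -0.6625
Deviations from mean: -3.0375, -5.7375, -13.8375, -6.1375, 10.4625, -0.5375, 7.7625, 11.0625
Numerator Σ_{t=1}^{5}(x_t−x̄)(x_{t+3}−x̄) = 34.1508
Denominator Σ(x_t−x̄)² = 563.6788
r_3 = 34.1508 / 563.6788 = 0.061

0.061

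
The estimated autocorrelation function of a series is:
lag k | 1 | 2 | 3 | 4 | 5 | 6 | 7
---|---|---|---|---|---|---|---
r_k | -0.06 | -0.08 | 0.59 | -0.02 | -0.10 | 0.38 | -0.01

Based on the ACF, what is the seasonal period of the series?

The largest autocorrelation is r_3 = 0.59, with a weaker echo at lag 6 (0.38); the remaining lags stay at or below -0.01.
The dominant spike at lag 3 indicates a seasonal period of 3.

3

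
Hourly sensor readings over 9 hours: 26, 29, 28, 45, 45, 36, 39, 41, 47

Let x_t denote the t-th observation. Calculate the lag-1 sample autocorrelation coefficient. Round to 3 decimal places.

Mean x̄ = (26 + 29 + 28 + 45 + 45 + 36 + 39 + 41 + 47)/9 = 37.3333
Numerator Σ_{t=1}^{8}(x_t−x̄)(x_{t+1}−x̄) = 188.5556
Denominator Σ(x_t−x̄)² = 514.0000
r_1 = 188.5556 / 514.0000 = 0.367

0.367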